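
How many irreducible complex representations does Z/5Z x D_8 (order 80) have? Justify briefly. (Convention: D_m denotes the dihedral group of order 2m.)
35

Details: The number of irreducible complex representations of a finite group equals its number of conjugacy classes. For a direct product, #classes(G x H) = #classes(G) * #classes(H). Z/5Z has 5 classes (abelian), D_8 has 7 classes, so 5 * 7 = 35, so Z/5Z x D_8 (order 80) has exactly 35 irreducible complex representations.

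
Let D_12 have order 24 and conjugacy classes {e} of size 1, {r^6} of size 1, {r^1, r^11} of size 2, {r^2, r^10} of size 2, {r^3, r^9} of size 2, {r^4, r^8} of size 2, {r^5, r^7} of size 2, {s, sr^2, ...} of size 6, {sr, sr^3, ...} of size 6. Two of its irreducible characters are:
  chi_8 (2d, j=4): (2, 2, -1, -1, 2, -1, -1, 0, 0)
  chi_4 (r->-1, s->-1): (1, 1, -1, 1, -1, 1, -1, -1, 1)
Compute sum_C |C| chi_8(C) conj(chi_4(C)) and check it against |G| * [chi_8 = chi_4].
Sum = 0; so <chi_8, chi_4> = 0 (distinct irreducibles are orthogonal).

Compute term by term over conjugacy classes (|C| * chi_8(C) * conj(chi_4(C))):
  1*(2)*conj(1) + 1*(2)*conj(1) + 2*(-1)*conj(-1) + 2*(-1)*conj(1) + 2*(2)*conj(-1) + 2*(-1)*conj(1) + 2*(-1)*conj(-1) + 6*(0)*conj(-1) + 6*(0)*conj(1)
  = (2) + (2) + (2) + (-2) + (-4) + (-2) + (2) + (0) + (0)
  = 0.
Dividing by |G| = 24 gives 0/24 = 0, matching the row-orthogonality relation <chi_8, chi_4> = [chi_8 = chi_4].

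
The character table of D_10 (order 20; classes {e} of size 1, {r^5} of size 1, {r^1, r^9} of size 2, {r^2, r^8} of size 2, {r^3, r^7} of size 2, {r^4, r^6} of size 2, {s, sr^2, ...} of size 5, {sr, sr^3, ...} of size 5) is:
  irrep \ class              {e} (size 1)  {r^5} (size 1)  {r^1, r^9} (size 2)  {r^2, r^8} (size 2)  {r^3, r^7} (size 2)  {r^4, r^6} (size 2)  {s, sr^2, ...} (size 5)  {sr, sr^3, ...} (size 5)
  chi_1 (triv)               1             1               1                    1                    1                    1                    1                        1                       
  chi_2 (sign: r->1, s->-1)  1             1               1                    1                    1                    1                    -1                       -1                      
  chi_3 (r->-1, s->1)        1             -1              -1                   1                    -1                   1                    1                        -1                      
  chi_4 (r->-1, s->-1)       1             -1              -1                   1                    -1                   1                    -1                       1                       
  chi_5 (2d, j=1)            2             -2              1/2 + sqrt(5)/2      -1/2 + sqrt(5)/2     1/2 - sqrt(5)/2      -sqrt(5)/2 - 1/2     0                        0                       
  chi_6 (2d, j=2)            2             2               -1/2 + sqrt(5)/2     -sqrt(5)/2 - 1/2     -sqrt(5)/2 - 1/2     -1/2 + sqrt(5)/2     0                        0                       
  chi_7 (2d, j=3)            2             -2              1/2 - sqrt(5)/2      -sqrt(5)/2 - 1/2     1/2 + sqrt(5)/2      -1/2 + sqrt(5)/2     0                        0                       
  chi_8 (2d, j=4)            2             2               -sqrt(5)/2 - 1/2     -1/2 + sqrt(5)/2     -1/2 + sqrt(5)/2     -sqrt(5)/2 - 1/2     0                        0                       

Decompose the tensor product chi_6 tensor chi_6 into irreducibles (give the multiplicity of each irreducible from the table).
chi_6 tensor chi_6 = chi_1 + chi_2 + chi_8 (all other irreducibles have multiplicity 0).

Justification: The character of a tensor product is the pointwise product (chi_6 * chi_6)(C) = chi_6(C) * chi_6(C):
  {e}: (2)*(2), {r^5}: (2)*(2), {r^1, r^9}: (-1/2 + sqrt(5)/2)*(-1/2 + sqrt(5)/2), {r^2, r^8}: (-sqrt(5)/2 - 1/2)*(-sqrt(5)/2 - 1/2), {r^3, r^7}: (-sqrt(5)/2 - 1/2)*(-sqrt(5)/2 - 1/2), {r^4, r^6}: (-1/2 + sqrt(5)/2)*(-1/2 + sqrt(5)/2), {s, sr^2, ...}: (0)*(0), {sr, sr^3, ...}: (0)*(0)
so (chi_6 * chi_6) takes values
  {e} -> 4, {r^5} -> 4, {r^1, r^9} -> 3/2 - sqrt(5)/2, {r^2, r^8} -> sqrt(5)/2 + 3/2, {r^3, r^7} -> sqrt(5)/2 + 3/2, {r^4, r^6} -> 3/2 - sqrt(5)/2, {s, sr^2, ...} -> 0, {sr, sr^3, ...} -> 0.
Now take the inner product of this character with each irreducible chi from the table, <chi_6*chi_6, chi> = (1/20) sum_C |C| (chi_6*chi_6)(C) conj(chi(C)):
  <chi_6*chi_6, chi_1> = (1/20)[1*(4)*conj(1) + 1*(4)*conj(1) + 2*(3/2 - sqrt(5)/2)*conj(1) + 2*(sqrt(5)/2 + 3/2)*conj(1) + 2*(sqrt(5)/2 + 3/2)*conj(1) + 2*(3/2 - sqrt(5)/2)*conj(1) + 5*(0)*conj(1) + 5*(0)*conj(1)]
      = (1/20)[(4) + (4) + (3 - sqrt(5)) + (sqrt(5) + 3) + (sqrt(5) + 3) + (3 - sqrt(5)) + (0) + (0)] = 20/20 = 1
  <chi_6*chi_6, chi_2> = (1/20)[1*(4)*conj(1) + 1*(4)*conj(1) + 2*(3/2 - sqrt(5)/2)*conj(1) + 2*(sqrt(5)/2 + 3/2)*conj(1) + 2*(sqrt(5)/2 + 3/2)*conj(1) + 2*(3/2 - sqrt(5)/2)*conj(1) + 5*(0)*conj(-1) + 5*(0)*conj(-1)]
      = (1/20)[(4) + (4) + (3 - sqrt(5)) + (sqrt(5) + 3) + (sqrt(5) + 3) + (3 - sqrt(5)) + (0) + (0)] = 20/20 = 1
  <chi_6*chi_6, chi_3> = (1/20)[1*(4)*conj(1) + 1*(4)*conj(-1) + 2*(3/2 - sqrt(5)/2)*conj(-1) + 2*(sqrt(5)/2 + 3/2)*conj(1) + 2*(sqrt(5)/2 + 3/2)*conj(-1) + 2*(3/2 - sqrt(5)/2)*conj(1) + 5*(0)*conj(1) + 5*(0)*conj(-1)]
      = (1/20)[(4) + (-4) + (-3 + sqrt(5)) + (sqrt(5) + 3) + (-3 - sqrt(5)) + (3 - sqrt(5)) + (0) + (0)] = 0/20 = 0
  <chi_6*chi_6, chi_4> = (1/20)[1*(4)*conj(1) + 1*(4)*conj(-1) + 2*(3/2 - sqrt(5)/2)*conj(-1) + 2*(sqrt(5)/2 + 3/2)*conj(1) + 2*(sqrt(5)/2 + 3/2)*conj(-1) + 2*(3/2 - sqrt(5)/2)*conj(1) + 5*(0)*conj(-1) + 5*(0)*conj(1)]
      = (1/20)[(4) + (-4) + (-3 + sqrt(5)) + (sqrt(5) + 3) + (-3 - sqrt(5)) + (3 - sqrt(5)) + (0) + (0)] = 0/20 = 0
  <chi_6*chi_6, chi_5> = (1/20)[1*(4)*conj(2) + 1*(4)*conj(-2) + 2*(3/2 - sqrt(5)/2)*conj(1/2 + sqrt(5)/2) + 2*(sqrt(5)/2 + 3/2)*conj(-1/2 + sqrt(5)/2) + 2*(sqrt(5)/2 + 3/2)*conj(1/2 - sqrt(5)/2) + 2*(3/2 - sqrt(5)/2)*conj(-sqrt(5)/2 - 1/2) + 5*(0)*conj(0) + 5*(0)*conj(0)]
      = (1/20)[(8) + (-8) + (-1 + sqrt(5)) + (1 + sqrt(5)) + (-sqrt(5) - 1) + (1 - sqrt(5)) + (0) + (0)] = 0/20 = 0
  <chi_6*chi_6, chi_6> = (1/20)[1*(4)*conj(2) + 1*(4)*conj(2) + 2*(3/2 - sqrt(5)/2)*conj(-1/2 + sqrt(5)/2) + 2*(sqrt(5)/2 + 3/2)*conj(-sqrt(5)/2 - 1/2) + 2*(sqrt(5)/2 + 3/2)*conj(-sqrt(5)/2 - 1/2) + 2*(3/2 - sqrt(5)/2)*conj(-1/2 + sqrt(5)/2) + 5*(0)*conj(0) + 5*(0)*conj(0)]
      = (1/20)[(8) + (8) + (-4 + 2*sqrt(5)) + (-2*sqrt(5) - 4) + (-2*sqrt(5) - 4) + (-4 + 2*sqrt(5)) + (0) + (0)] = 0/20 = 0
  <chi_6*chi_6, chi_7> = (1/20)[1*(4)*conj(2) + 1*(4)*conj(-2) + 2*(3/2 - sqrt(5)/2)*conj(1/2 - sqrt(5)/2) + 2*(sqrt(5)/2 + 3/2)*conj(-sqrt(5)/2 - 1/2) + 2*(sqrt(5)/2 + 3/2)*conj(1/2 + sqrt(5)/2) + 2*(3/2 - sqrt(5)/2)*conj(-1/2 + sqrt(5)/2) + 5*(0)*conj(0) + 5*(0)*conj(0)]
      = (1/20)[(8) + (-8) + (4 - 2*sqrt(5)) + (-2*sqrt(5) - 4) + (4 + 2*sqrt(5)) + (-4 + 2*sqrt(5)) + (0) + (0)] = 0/20 = 0
  <chi_6*chi_6, chi_8> = (1/20)[1*(4)*conj(2) + 1*(4)*conj(2) + 2*(3/2 - sqrt(5)/2)*conj(-sqrt(5)/2 - 1/2) + 2*(sqrt(5)/2 + 3/2)*conj(-1/2 + sqrt(5)/2) + 2*(sqrt(5)/2 + 3/2)*conj(-1/2 + sqrt(5)/2) + 2*(3/2 - sqrt(5)/2)*conj(-sqrt(5)/2 - 1/2) + 5*(0)*conj(0) + 5*(0)*conj(0)]
      = (1/20)[(8) + (8) + (1 - sqrt(5)) + (1 + sqrt(5)) + (1 + sqrt(5)) + (1 - sqrt(5)) + (0) + (0)] = 20/20 = 1
Hence the multiplicities are chi_1: 1, chi_2: 1, chi_8: 1. Dimension check: dim(chi_6)*dim(chi_6) = 2*2 = 4 and sum (mult * dim) = 1*1 + 1*1 + 1*2 = 4.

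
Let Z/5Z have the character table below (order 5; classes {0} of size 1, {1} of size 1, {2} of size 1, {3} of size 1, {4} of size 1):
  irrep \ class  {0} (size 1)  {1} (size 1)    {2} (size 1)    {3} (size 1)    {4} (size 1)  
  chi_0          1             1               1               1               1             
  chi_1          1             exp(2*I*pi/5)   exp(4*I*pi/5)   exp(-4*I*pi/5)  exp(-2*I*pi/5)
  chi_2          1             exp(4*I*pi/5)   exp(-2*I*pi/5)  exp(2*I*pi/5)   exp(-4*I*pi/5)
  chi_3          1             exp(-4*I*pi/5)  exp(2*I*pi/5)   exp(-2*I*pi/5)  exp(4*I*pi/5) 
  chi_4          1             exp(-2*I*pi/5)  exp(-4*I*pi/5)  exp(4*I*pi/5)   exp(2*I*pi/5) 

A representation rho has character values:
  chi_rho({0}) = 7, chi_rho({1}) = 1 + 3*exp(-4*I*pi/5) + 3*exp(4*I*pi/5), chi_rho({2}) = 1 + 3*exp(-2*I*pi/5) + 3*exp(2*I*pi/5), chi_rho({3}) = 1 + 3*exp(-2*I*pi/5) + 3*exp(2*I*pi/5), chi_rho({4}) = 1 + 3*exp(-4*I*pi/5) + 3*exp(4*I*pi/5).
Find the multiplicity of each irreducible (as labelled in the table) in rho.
Multiplicities: chi_0: 1, chi_1: 0, chi_2: 3, chi_3: 3, chi_4: 0.

Derivation: Use <chi_rho, chi> = (1/|G|) sum_C |C| * chi_rho(C) * conj(chi(C)) with |G| = 5 for each irreducible chi in the table:
  <chi_rho, chi_0> = (1/5)[1*(7)*conj(1) + 1*(1 + 3*exp(-4*I*pi/5) + 3*exp(4*I*pi/5))*conj(1) + 1*(1 + 3*exp(-2*I*pi/5) + 3*exp(2*I*pi/5))*conj(1) + 1*(1 + 3*exp(-2*I*pi/5) + 3*exp(2*I*pi/5))*conj(1) + 1*(1 + 3*exp(-4*I*pi/5) + 3*exp(4*I*pi/5))*conj(1)]
      = (1/5)[(7) + (1 + 3*exp(-4*I*pi/5) + 3*exp(4*I*pi/5)) + (1 + 3*exp(-2*I*pi/5) + 3*exp(2*I*pi/5)) + (1 + 3*exp(-2*I*pi/5) + 3*exp(2*I*pi/5)) + (1 + 3*exp(-4*I*pi/5) + 3*exp(4*I*pi/5))] = 5/5 = 1
  <chi_rho, chi_1> = (1/5)[1*(7)*conj(1) + 1*(1 + 3*exp(-4*I*pi/5) + 3*exp(4*I*pi/5))*conj(exp(2*I*pi/5)) + 1*(1 + 3*exp(-2*I*pi/5) + 3*exp(2*I*pi/5))*conj(exp(4*I*pi/5)) + 1*(1 + 3*exp(-2*I*pi/5) + 3*exp(2*I*pi/5))*conj(exp(-4*I*pi/5)) + 1*(1 + 3*exp(-4*I*pi/5) + 3*exp(4*I*pi/5))*conj(exp(-2*I*pi/5))]
      = (1/5)[(7) + (exp(-2*I*pi/5) + 3*exp(4*I*pi/5) + 3*exp(2*I*pi/5)) + (3*exp(-2*I*pi/5) + exp(-4*I*pi/5) + 3*exp(4*I*pi/5)) + (3*exp(-4*I*pi/5) + exp(4*I*pi/5) + 3*exp(2*I*pi/5)) + (3*exp(-2*I*pi/5) + 3*exp(-4*I*pi/5) + exp(2*I*pi/5))] = 0/5 = 0
  <chi_rho, chi_2> = (1/5)[1*(7)*conj(1) + 1*(1 + 3*exp(-4*I*pi/5) + 3*exp(4*I*pi/5))*conj(exp(4*I*pi/5)) + 1*(1 + 3*exp(-2*I*pi/5) + 3*exp(2*I*pi/5))*conj(exp(-2*I*pi/5)) + 1*(1 + 3*exp(-2*I*pi/5) + 3*exp(2*I*pi/5))*conj(exp(2*I*pi/5)) + 1*(1 + 3*exp(-4*I*pi/5) + 3*exp(4*I*pi/5))*conj(exp(-4*I*pi/5))]
      = (1/5)[(7) + (3 + exp(-4*I*pi/5) + 3*exp(2*I*pi/5)) + (3 + exp(2*I*pi/5) + 3*exp(4*I*pi/5)) + (3 + 3*exp(-4*I*pi/5) + exp(-2*I*pi/5)) + (3 + 3*exp(-2*I*pi/5) + exp(4*I*pi/5))] = 15/5 = 3
  <chi_rho, chi_3> = (1/5)[1*(7)*conj(1) + 1*(1 + 3*exp(-4*I*pi/5) + 3*exp(4*I*pi/5))*conj(exp(-4*I*pi/5)) + 1*(1 + 3*exp(-2*I*pi/5) + 3*exp(2*I*pi/5))*conj(exp(2*I*pi/5)) + 1*(1 + 3*exp(-2*I*pi/5) + 3*exp(2*I*pi/5))*conj(exp(-2*I*pi/5)) + 1*(1 + 3*exp(-4*I*pi/5) + 3*exp(4*I*pi/5))*conj(exp(4*I*pi/5))]
      = (1/5)[(7) + (3 + 3*exp(-2*I*pi/5) + exp(4*I*pi/5)) + (3 + 3*exp(-4*I*pi/5) + exp(-2*I*pi/5)) + (3 + exp(2*I*pi/5) + 3*exp(4*I*pi/5)) + (3 + exp(-4*I*pi/5) + 3*exp(2*I*pi/5))] = 15/5 = 3
  <chi_rho, chi_4> = (1/5)[1*(7)*conj(1) + 1*(1 + 3*exp(-4*I*pi/5) + 3*exp(4*I*pi/5))*conj(exp(-2*I*pi/5)) + 1*(1 + 3*exp(-2*I*pi/5) + 3*exp(2*I*pi/5))*conj(exp(-4*I*pi/5)) + 1*(1 + 3*exp(-2*I*pi/5) + 3*exp(2*I*pi/5))*conj(exp(4*I*pi/5)) + 1*(1 + 3*exp(-4*I*pi/5) + 3*exp(4*I*pi/5))*conj(exp(2*I*pi/5))]
      = (1/5)[(7) + (3*exp(-2*I*pi/5) + 3*exp(-4*I*pi/5) + exp(2*I*pi/5)) + (3*exp(-4*I*pi/5) + exp(4*I*pi/5) + 3*exp(2*I*pi/5)) + (3*exp(-2*I*pi/5) + exp(-4*I*pi/5) + 3*exp(4*I*pi/5)) + (exp(-2*I*pi/5) + 3*exp(4*I*pi/5) + 3*exp(2*I*pi/5))] = 0/5 = 0
(Exp terms are combined using exp(i*s)*conj(exp(i*t)) = exp(i*(s-t)), and sums of them are collapsed using the identity that for every m > 1 the m distinct m-th roots of unity sum to 0, e.g. 1 + exp(2*I*pi/3) + exp(-2*I*pi/3) = 0.)
Dimension check: dim(rho) = sum (mult * dim) = 1*1 + 0*1 + 3*1 + 3*1 + 0*1 = 7 = chi_rho(e) = 7.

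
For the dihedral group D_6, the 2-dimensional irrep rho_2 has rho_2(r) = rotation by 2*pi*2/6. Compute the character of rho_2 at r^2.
chi_{rho_2}(r^2) = 2*cos(2*pi*2*2/6) = -1

Proof sketch: rho_2(r^2) is rotation by angle 2*pi*2*2/6, whose trace is 2*cos(2*pi*2*2/6) = -1.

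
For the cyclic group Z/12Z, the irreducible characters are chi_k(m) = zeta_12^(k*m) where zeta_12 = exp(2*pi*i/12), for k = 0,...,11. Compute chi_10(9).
chi_10(9) = zeta_12^90 = -1

Proof sketch: chi_10(9) = zeta_12^(10*9) = zeta_12^90. Since zeta_12^12 = 1, this equals zeta_12^6 = exp(2*pi*i*6/12) = -1.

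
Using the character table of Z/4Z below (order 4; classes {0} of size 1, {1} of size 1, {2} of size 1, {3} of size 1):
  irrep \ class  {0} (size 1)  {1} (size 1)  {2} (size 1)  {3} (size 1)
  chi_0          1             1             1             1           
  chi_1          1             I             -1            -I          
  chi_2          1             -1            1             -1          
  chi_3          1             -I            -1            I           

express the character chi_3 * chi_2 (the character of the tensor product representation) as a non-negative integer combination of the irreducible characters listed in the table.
chi_3 tensor chi_2 = chi_1 (all other irreducibles have multiplicity 0).

Proof sketch: The character of a tensor product is the pointwise product (chi_3 * chi_2)(C) = chi_3(C) * chi_2(C):
  {0}: (1)*(1), {1}: (-I)*(-1), {2}: (-1)*(1), {3}: (I)*(-1)
so (chi_3 * chi_2) takes values
  {0} -> 1, {1} -> I, {2} -> -1, {3} -> -I.
Now take the inner product of this character with each irreducible chi from the table, <chi_3*chi_2, chi> = (1/4) sum_C |C| (chi_3*chi_2)(C) conj(chi(C)):
  <chi_3*chi_2, chi_0> = (1/4)[1*(1)*conj(1) + 1*(I)*conj(1) + 1*(-1)*conj(1) + 1*(-I)*conj(1)]
      = (1/4)[(1) + (I) + (-1) + (-I)] = 0/4 = 0
  <chi_3*chi_2, chi_1> = (1/4)[1*(1)*conj(1) + 1*(I)*conj(I) + 1*(-1)*conj(-1) + 1*(-I)*conj(-I)]
      = (1/4)[(1) + (1) + (1) + (1)] = 4/4 = 1
  <chi_3*chi_2, chi_2> = (1/4)[1*(1)*conj(1) + 1*(I)*conj(-1) + 1*(-1)*conj(1) + 1*(-I)*conj(-1)]
      = (1/4)[(1) + (-I) + (-1) + (I)] = 0/4 = 0
  <chi_3*chi_2, chi_3> = (1/4)[1*(1)*conj(1) + 1*(I)*conj(-I) + 1*(-1)*conj(-1) + 1*(-I)*conj(I)]
      = (1/4)[(1) + (-1) + (1) + (-1)] = 0/4 = 0
(Exp terms are combined using exp(i*s)*conj(exp(i*t)) = exp(i*(s-t)), and sums of them are collapsed using the identity that for every m > 1 the m distinct m-th roots of unity sum to 0, e.g. 1 + exp(2*I*pi/3) + exp(-2*I*pi/3) = 0.)
Hence the multiplicities are chi_1: 1. Dimension check: dim(chi_3)*dim(chi_2) = 1*1 = 1 and sum (mult * dim) = 1*1 = 1.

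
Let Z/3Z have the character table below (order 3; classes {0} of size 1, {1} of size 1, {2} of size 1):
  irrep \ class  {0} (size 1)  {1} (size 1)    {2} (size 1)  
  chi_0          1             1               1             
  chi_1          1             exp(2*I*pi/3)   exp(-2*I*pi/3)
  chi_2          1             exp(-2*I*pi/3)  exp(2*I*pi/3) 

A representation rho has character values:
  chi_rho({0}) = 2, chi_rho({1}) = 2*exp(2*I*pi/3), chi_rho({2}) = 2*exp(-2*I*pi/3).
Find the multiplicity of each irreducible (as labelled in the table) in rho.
Multiplicities: chi_0: 0, chi_1: 2, chi_2: 0.

Justification: Use <chi_rho, chi> = (1/|G|) sum_C |C| * chi_rho(C) * conj(chi(C)) with |G| = 3 for each irreducible chi in the table:
  <chi_rho, chi_0> = (1/3)[1*(2)*conj(1) + 1*(2*exp(2*I*pi/3))*conj(1) + 1*(2*exp(-2*I*pi/3))*conj(1)]
      = (1/3)[(2) + (2*exp(2*I*pi/3)) + (2*exp(-2*I*pi/3))] = 0/3 = 0
  <chi_rho, chi_1> = (1/3)[1*(2)*conj(1) + 1*(2*exp(2*I*pi/3))*conj(exp(2*I*pi/3)) + 1*(2*exp(-2*I*pi/3))*conj(exp(-2*I*pi/3))]
      = (1/3)[(2) + (2) + (2)] = 6/3 = 2
  <chi_rho, chi_2> = (1/3)[1*(2)*conj(1) + 1*(2*exp(2*I*pi/3))*conj(exp(-2*I*pi/3)) + 1*(2*exp(-2*I*pi/3))*conj(exp(2*I*pi/3))]
      = (1/3)[(2) + (2*exp(-2*I*pi/3)) + (2*exp(2*I*pi/3))] = 0/3 = 0
(Exp terms are combined using exp(i*s)*conj(exp(i*t)) = exp(i*(s-t)), and sums of them are collapsed using the identity that for every m > 1 the m distinct m-th roots of unity sum to 0, e.g. 1 + exp(2*I*pi/3) + exp(-2*I*pi/3) = 0.)
Dimension check: dim(rho) = sum (mult * dim) = 0*1 + 2*1 + 0*1 = 2 = chi_rho(e) = 2.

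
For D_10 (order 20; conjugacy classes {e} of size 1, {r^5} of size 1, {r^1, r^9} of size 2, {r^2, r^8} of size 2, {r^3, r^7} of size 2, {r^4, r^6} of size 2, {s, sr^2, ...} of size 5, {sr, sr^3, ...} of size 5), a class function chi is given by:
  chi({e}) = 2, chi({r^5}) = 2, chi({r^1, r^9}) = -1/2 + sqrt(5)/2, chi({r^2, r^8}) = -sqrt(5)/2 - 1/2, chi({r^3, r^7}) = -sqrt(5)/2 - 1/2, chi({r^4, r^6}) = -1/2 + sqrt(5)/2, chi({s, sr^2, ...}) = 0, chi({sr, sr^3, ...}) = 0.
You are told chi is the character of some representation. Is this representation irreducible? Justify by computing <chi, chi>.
Irreducible: <chi, chi> = 1.

Explanation: <chi, chi> = (1/|G|) sum_C |C| * |chi(C)|^2 = (1/20)[1*|2|^2 + 1*|2|^2 + 2*|-1/2 + sqrt(5)/2|^2 + 2*|-sqrt(5)/2 - 1/2|^2 + 2*|-sqrt(5)/2 - 1/2|^2 + 2*|-1/2 + sqrt(5)/2|^2 + 5*|0|^2 + 5*|0|^2]
  = (1/20)[(4) + (4) + (3 - sqrt(5)) + (sqrt(5) + 3) + (sqrt(5) + 3) + (3 - sqrt(5)) + (0) + (0)] = 20/20 = 1.
A character is irreducible iff <chi, chi> = 1, so this representation is irreducible.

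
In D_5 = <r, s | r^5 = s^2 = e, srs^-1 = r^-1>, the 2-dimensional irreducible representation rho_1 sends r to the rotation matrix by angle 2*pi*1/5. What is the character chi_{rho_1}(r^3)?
chi_{rho_1}(r^3) = 2*cos(2*pi*1*3/5) = -sqrt(5)/2 - 1/2

Justification: rho_1(r^3) is rotation by angle 2*pi*1*3/5, whose trace is 2*cos(2*pi*1*3/5) = -sqrt(5)/2 - 1/2.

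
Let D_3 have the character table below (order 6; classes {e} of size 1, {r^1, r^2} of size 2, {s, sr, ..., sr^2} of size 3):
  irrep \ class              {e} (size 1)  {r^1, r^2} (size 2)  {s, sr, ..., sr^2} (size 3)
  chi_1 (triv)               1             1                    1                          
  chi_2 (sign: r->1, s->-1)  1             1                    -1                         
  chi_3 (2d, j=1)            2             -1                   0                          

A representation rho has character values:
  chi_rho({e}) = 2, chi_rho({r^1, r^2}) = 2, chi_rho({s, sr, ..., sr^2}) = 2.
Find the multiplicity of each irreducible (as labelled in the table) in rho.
Multiplicities: chi_1: 2, chi_2: 0, chi_3: 0.

Use <chi_rho, chi> = (1/|G|) sum_C |C| * chi_rho(C) * conj(chi(C)) with |G| = 6 for each irreducible chi in the table:
  <chi_rho, chi_1> = (1/6)[1*(2)*conj(1) + 2*(2)*conj(1) + 3*(2)*conj(1)]
      = (1/6)[(2) + (4) + (6)] = 12/6 = 2
  <chi_rho, chi_2> = (1/6)[1*(2)*conj(1) + 2*(2)*conj(1) + 3*(2)*conj(-1)]
      = (1/6)[(2) + (4) + (-6)] = 0/6 = 0
  <chi_rho, chi_3> = (1/6)[1*(2)*conj(2) + 2*(2)*conj(-1) + 3*(2)*conj(0)]
      = (1/6)[(4) + (-4) + (0)] = 0/6 = 0
Dimension check: dim(rho) = sum (mult * dim) = 2*1 + 0*1 + 0*2 = 2 = chi_rho(e) = 2.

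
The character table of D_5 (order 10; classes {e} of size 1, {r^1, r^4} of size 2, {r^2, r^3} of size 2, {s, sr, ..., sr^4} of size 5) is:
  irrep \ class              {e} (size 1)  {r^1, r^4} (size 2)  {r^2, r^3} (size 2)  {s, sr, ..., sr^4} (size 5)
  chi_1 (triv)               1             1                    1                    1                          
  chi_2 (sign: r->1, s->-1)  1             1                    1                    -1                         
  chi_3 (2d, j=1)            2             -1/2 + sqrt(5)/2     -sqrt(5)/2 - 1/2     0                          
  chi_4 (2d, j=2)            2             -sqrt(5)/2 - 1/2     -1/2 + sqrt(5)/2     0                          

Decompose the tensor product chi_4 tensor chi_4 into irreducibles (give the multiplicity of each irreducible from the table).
chi_4 tensor chi_4 = chi_1 + chi_2 + chi_3 (all other irreducibles have multiplicity 0).

Argument: The character of a tensor product is the pointwise product (chi_4 * chi_4)(C) = chi_4(C) * chi_4(C):
  {e}: (2)*(2), {r^1, r^4}: (-sqrt(5)/2 - 1/2)*(-sqrt(5)/2 - 1/2), {r^2, r^3}: (-1/2 + sqrt(5)/2)*(-1/2 + sqrt(5)/2), {s, sr, ..., sr^4}: (0)*(0)
so (chi_4 * chi_4) takes values
  {e} -> 4, {r^1, r^4} -> sqrt(5)/2 + 3/2, {r^2, r^3} -> 3/2 - sqrt(5)/2, {s, sr, ..., sr^4} -> 0.
Now take the inner product of this character with each irreducible chi from the table, <chi_4*chi_4, chi> = (1/10) sum_C |C| (chi_4*chi_4)(C) conj(chi(C)):
  <chi_4*chi_4, chi_1> = (1/10)[1*(4)*conj(1) + 2*(sqrt(5)/2 + 3/2)*conj(1) + 2*(3/2 - sqrt(5)/2)*conj(1) + 5*(0)*conj(1)]
      = (1/10)[(4) + (sqrt(5) + 3) + (3 - sqrt(5)) + (0)] = 10/10 = 1
  <chi_4*chi_4, chi_2> = (1/10)[1*(4)*conj(1) + 2*(sqrt(5)/2 + 3/2)*conj(1) + 2*(3/2 - sqrt(5)/2)*conj(1) + 5*(0)*conj(-1)]
      = (1/10)[(4) + (sqrt(5) + 3) + (3 - sqrt(5)) + (0)] = 10/10 = 1
  <chi_4*chi_4, chi_3> = (1/10)[1*(4)*conj(2) + 2*(sqrt(5)/2 + 3/2)*conj(-1/2 + sqrt(5)/2) + 2*(3/2 - sqrt(5)/2)*conj(-sqrt(5)/2 - 1/2) + 5*(0)*conj(0)]
      = (1/10)[(8) + (1 + sqrt(5)) + (1 - sqrt(5)) + (0)] = 10/10 = 1
  <chi_4*chi_4, chi_4> = (1/10)[1*(4)*conj(2) + 2*(sqrt(5)/2 + 3/2)*conj(-sqrt(5)/2 - 1/2) + 2*(3/2 - sqrt(5)/2)*conj(-1/2 + sqrt(5)/2) + 5*(0)*conj(0)]
      = (1/10)[(8) + (-2*sqrt(5) - 4) + (-4 + 2*sqrt(5)) + (0)] = 0/10 = 0
Hence the multiplicities are chi_1: 1, chi_2: 1, chi_3: 1. Dimension check: dim(chi_4)*dim(chi_4) = 2*2 = 4 and sum (mult * dim) = 1*1 + 1*1 + 1*2 = 4.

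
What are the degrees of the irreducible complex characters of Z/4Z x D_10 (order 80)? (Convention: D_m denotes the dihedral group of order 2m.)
Dimensions: 1, 1, 1, 1, 1, 1, 1, 1, 1, 1, 1, 1, 1, 1, 1, 1, 2, 2, 2, 2, 2, 2, 2, 2, 2, 2, 2, 2, 2, 2, 2, 2

Why: There are 32 irreducibles (= number of conjugacy classes). Their dimensions d_i satisfy sum d_i^2 = |G| = 80: 1 + 1 + 1 + 1 + 1 + 1 + 1 + 1 + 1 + 1 + 1 + 1 + 1 + 1 + 1 + 1 + 4 + 4 + 4 + 4 + 4 + 4 + 4 + 4 + 4 + 4 + 4 + 4 + 4 + 4 + 4 + 4 = 80. (For the product with Z/4Z: each of the 4 1-dim characters of Z/4Z tensors with each irrep of D_10, giving 4 copies of each D_10-dimension.)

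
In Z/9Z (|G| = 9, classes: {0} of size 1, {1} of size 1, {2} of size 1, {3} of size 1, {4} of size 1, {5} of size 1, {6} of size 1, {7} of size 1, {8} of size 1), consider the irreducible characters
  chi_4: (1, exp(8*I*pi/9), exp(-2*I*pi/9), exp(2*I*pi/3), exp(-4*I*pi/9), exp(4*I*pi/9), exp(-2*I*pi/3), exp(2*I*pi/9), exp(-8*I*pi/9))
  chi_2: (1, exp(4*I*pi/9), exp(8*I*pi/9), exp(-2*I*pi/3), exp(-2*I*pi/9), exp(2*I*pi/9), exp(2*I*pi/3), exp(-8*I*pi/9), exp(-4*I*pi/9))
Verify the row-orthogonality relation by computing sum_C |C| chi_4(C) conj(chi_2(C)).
Sum = 0; so <chi_4, chi_2> = 0 (distinct irreducibles are orthogonal).

Why: Compute term by term over conjugacy classes (|C| * chi_4(C) * conj(chi_2(C))):
  1*(1)*conj(1) + 1*(exp(8*I*pi/9))*conj(exp(4*I*pi/9)) + 1*(exp(-2*I*pi/9))*conj(exp(8*I*pi/9)) + 1*(exp(2*I*pi/3))*conj(exp(-2*I*pi/3)) + 1*(exp(-4*I*pi/9))*conj(exp(-2*I*pi/9)) + 1*(exp(4*I*pi/9))*conj(exp(2*I*pi/9)) + 1*(exp(-2*I*pi/3))*conj(exp(2*I*pi/3)) + 1*(exp(2*I*pi/9))*conj(exp(-8*I*pi/9)) + 1*(exp(-8*I*pi/9))*conj(exp(-4*I*pi/9))
  = (1) + (exp(4*I*pi/9)) + (exp(8*I*pi/9)) + (exp(-2*I*pi/3)) + (exp(-2*I*pi/9)) + (exp(2*I*pi/9)) + (exp(2*I*pi/3)) + (exp(-8*I*pi/9)) + (exp(-4*I*pi/9))
  = 0.
(Exp terms are combined using exp(i*s)*conj(exp(i*t)) = exp(i*(s-t)), and sums of them are collapsed using the identity that for every m > 1 the m distinct m-th roots of unity sum to 0, e.g. 1 + exp(2*I*pi/3) + exp(-2*I*pi/3) = 0.)
Dividing by |G| = 9 gives 0/9 = 0, matching the row-orthogonality relation <chi_4, chi_2> = [chi_4 = chi_2].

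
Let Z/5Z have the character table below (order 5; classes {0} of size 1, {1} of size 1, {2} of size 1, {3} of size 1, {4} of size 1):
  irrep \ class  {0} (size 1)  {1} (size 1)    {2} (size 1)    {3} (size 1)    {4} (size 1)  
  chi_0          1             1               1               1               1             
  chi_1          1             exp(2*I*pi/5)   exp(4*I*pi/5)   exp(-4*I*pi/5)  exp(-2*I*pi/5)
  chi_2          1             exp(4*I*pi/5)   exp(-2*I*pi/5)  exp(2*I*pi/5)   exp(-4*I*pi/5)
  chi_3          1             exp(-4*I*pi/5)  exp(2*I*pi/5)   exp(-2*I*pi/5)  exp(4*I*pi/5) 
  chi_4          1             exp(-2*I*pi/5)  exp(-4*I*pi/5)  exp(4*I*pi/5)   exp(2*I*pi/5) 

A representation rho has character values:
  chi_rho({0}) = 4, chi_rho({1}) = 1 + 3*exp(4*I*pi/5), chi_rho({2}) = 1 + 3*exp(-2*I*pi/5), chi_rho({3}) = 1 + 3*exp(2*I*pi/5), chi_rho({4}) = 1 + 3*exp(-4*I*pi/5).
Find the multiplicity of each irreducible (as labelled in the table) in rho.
Multiplicities: chi_0: 1, chi_1: 0, chi_2: 3, chi_3: 0, chi_4: 0.

Solution. Use <chi_rho, chi> = (1/|G|) sum_C |C| * chi_rho(C) * conj(chi(C)) with |G| = 5 for each irreducible chi in the table:
  <chi_rho, chi_0> = (1/5)[1*(4)*conj(1) + 1*(1 + 3*exp(4*I*pi/5))*conj(1) + 1*(1 + 3*exp(-2*I*pi/5))*conj(1) + 1*(1 + 3*exp(2*I*pi/5))*conj(1) + 1*(1 + 3*exp(-4*I*pi/5))*conj(1)]
      = (1/5)[(4) + (1 + 3*exp(4*I*pi/5)) + (1 + 3*exp(-2*I*pi/5)) + (1 + 3*exp(2*I*pi/5)) + (1 + 3*exp(-4*I*pi/5))] = 5/5 = 1
  <chi_rho, chi_1> = (1/5)[1*(4)*conj(1) + 1*(1 + 3*exp(4*I*pi/5))*conj(exp(2*I*pi/5)) + 1*(1 + 3*exp(-2*I*pi/5))*conj(exp(4*I*pi/5)) + 1*(1 + 3*exp(2*I*pi/5))*conj(exp(-4*I*pi/5)) + 1*(1 + 3*exp(-4*I*pi/5))*conj(exp(-2*I*pi/5))]
      = (1/5)[(4) + (exp(-2*I*pi/5) + 3*exp(2*I*pi/5)) + (exp(-4*I*pi/5) + 3*exp(4*I*pi/5)) + (3*exp(-4*I*pi/5) + exp(4*I*pi/5)) + (3*exp(-2*I*pi/5) + exp(2*I*pi/5))] = 0/5 = 0
  <chi_rho, chi_2> = (1/5)[1*(4)*conj(1) + 1*(1 + 3*exp(4*I*pi/5))*conj(exp(4*I*pi/5)) + 1*(1 + 3*exp(-2*I*pi/5))*conj(exp(-2*I*pi/5)) + 1*(1 + 3*exp(2*I*pi/5))*conj(exp(2*I*pi/5)) + 1*(1 + 3*exp(-4*I*pi/5))*conj(exp(-4*I*pi/5))]
      = (1/5)[(4) + (3 + exp(-4*I*pi/5)) + (3 + exp(2*I*pi/5)) + (3 + exp(-2*I*pi/5)) + (3 + exp(4*I*pi/5))] = 15/5 = 3
  <chi_rho, chi_3> = (1/5)[1*(4)*conj(1) + 1*(1 + 3*exp(4*I*pi/5))*conj(exp(-4*I*pi/5)) + 1*(1 + 3*exp(-2*I*pi/5))*conj(exp(2*I*pi/5)) + 1*(1 + 3*exp(2*I*pi/5))*conj(exp(-2*I*pi/5)) + 1*(1 + 3*exp(-4*I*pi/5))*conj(exp(4*I*pi/5))]
      = (1/5)[(4) + (3*exp(-2*I*pi/5) + exp(4*I*pi/5)) + (3*exp(-4*I*pi/5) + exp(-2*I*pi/5)) + (exp(2*I*pi/5) + 3*exp(4*I*pi/5)) + (exp(-4*I*pi/5) + 3*exp(2*I*pi/5))] = 0/5 = 0
  <chi_rho, chi_4> = (1/5)[1*(4)*conj(1) + 1*(1 + 3*exp(4*I*pi/5))*conj(exp(-2*I*pi/5)) + 1*(1 + 3*exp(-2*I*pi/5))*conj(exp(-4*I*pi/5)) + 1*(1 + 3*exp(2*I*pi/5))*conj(exp(4*I*pi/5)) + 1*(1 + 3*exp(-4*I*pi/5))*conj(exp(2*I*pi/5))]
      = (1/5)[(4) + (3*exp(-4*I*pi/5) + exp(2*I*pi/5)) + (exp(4*I*pi/5) + 3*exp(2*I*pi/5)) + (3*exp(-2*I*pi/5) + exp(-4*I*pi/5)) + (exp(-2*I*pi/5) + 3*exp(4*I*pi/5))] = 0/5 = 0
(Exp terms are combined using exp(i*s)*conj(exp(i*t)) = exp(i*(s-t)), and sums of them are collapsed using the identity that for every m > 1 the m distinct m-th roots of unity sum to 0, e.g. 1 + exp(2*I*pi/3) + exp(-2*I*pi/3) = 0.)
Dimension check: dim(rho) = sum (mult * dim) = 1*1 + 0*1 + 3*1 + 0*1 + 0*1 = 4 = chi_rho(e) = 4.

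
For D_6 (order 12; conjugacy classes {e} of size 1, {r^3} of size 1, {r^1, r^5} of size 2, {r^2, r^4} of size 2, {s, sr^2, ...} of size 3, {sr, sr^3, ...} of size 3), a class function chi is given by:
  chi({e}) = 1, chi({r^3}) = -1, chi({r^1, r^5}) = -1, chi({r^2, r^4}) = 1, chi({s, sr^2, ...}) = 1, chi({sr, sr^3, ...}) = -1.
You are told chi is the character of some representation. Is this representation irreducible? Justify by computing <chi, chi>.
Irreducible: <chi, chi> = 1.

Derivation: <chi, chi> = (1/|G|) sum_C |C| * |chi(C)|^2 = (1/12)[1*|1|^2 + 1*|-1|^2 + 2*|-1|^2 + 2*|1|^2 + 3*|1|^2 + 3*|-1|^2]
  = (1/12)[(1) + (1) + (2) + (2) + (3) + (3)] = 12/12 = 1.
A character is irreducible iff <chi, chi> = 1, so this representation is irreducible.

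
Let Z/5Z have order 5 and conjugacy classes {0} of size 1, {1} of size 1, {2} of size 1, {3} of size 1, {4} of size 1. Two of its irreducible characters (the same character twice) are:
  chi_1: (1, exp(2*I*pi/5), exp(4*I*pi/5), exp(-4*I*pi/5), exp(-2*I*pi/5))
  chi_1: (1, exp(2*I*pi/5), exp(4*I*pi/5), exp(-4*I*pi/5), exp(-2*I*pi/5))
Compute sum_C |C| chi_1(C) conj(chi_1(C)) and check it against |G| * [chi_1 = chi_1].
Sum = 5 = |G| = 5; so <chi_1, chi_1> = 1 (norm-1 confirms irreducibility).

Justification: Compute term by term over conjugacy classes (|C| * chi_1(C) * conj(chi_1(C))):
  1*(1)*conj(1) + 1*(exp(2*I*pi/5))*conj(exp(2*I*pi/5)) + 1*(exp(4*I*pi/5))*conj(exp(4*I*pi/5)) + 1*(exp(-4*I*pi/5))*conj(exp(-4*I*pi/5)) + 1*(exp(-2*I*pi/5))*conj(exp(-2*I*pi/5))
  = (1) + (1) + (1) + (1) + (1)
  = 5.
(Exp terms are combined using exp(i*s)*conj(exp(i*t)) = exp(i*(s-t)), and sums of them are collapsed using the identity that for every m > 1 the m distinct m-th roots of unity sum to 0, e.g. 1 + exp(2*I*pi/3) + exp(-2*I*pi/3) = 0.)
Dividing by |G| = 5 gives 5/5 = 1, matching the row-orthogonality relation <chi_1, chi_1> = [chi_1 = chi_1].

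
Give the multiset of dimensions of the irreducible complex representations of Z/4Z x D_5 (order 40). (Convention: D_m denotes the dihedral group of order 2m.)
Dimensions: 1, 1, 1, 1, 1, 1, 1, 1, 2, 2, 2, 2, 2, 2, 2, 2

Justification: There are 16 irreducibles (= number of conjugacy classes). Their dimensions d_i satisfy sum d_i^2 = |G| = 40: 1 + 1 + 1 + 1 + 1 + 1 + 1 + 1 + 4 + 4 + 4 + 4 + 4 + 4 + 4 + 4 = 40. (For the product with Z/4Z: each of the 4 1-dim characters of Z/4Z tensors with each irrep of D_5, giving 4 copies of each D_5-dimension.)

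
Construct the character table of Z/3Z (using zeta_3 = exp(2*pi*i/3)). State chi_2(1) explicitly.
Character table of Z/3Z (irreps indexed chi_0,...,chi_2 with chi_k(m) = zeta_3^(k*m), zeta_3 = exp(2*pi*i/3)):
  irrep \ class  {0} (size 1)  {1} (size 1)    {2} (size 1)  
  chi_0          1             1               1             
  chi_1          1             exp(2*I*pi/3)   exp(-2*I*pi/3)
  chi_2          1             exp(-2*I*pi/3)  exp(2*I*pi/3) 

Spot check: chi_2(1) = zeta_3^(2*1) = zeta_3^2 = exp(-2*I*pi/3).

Reasoning: Z/3Z is abelian, so all 3 irreducible complex representations are 1-dimensional. They are given by chi_k(m) = zeta_3^(k*m) for k = 0,...,2. Row orthogonality: sum_m chi_k(m) conj(chi_l(m)) = 3 * [k = l].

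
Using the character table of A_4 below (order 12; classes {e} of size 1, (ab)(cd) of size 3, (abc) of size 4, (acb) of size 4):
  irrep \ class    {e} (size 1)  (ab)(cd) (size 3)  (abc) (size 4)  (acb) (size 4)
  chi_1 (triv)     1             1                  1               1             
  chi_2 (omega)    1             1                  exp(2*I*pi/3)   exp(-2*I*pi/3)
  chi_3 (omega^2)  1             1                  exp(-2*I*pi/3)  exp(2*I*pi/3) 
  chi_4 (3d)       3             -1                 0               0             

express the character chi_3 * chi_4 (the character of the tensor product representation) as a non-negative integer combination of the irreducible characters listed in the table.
chi_3 tensor chi_4 = chi_4 (all other irreducibles have multiplicity 0).

Why: The character of a tensor product is the pointwise product (chi_3 * chi_4)(C) = chi_3(C) * chi_4(C):
  {e}: (1)*(3), (ab)(cd): (1)*(-1), (abc): (exp(-2*I*pi/3))*(0), (acb): (exp(2*I*pi/3))*(0)
so (chi_3 * chi_4) takes values
  {e} -> 3, (ab)(cd) -> -1, (abc) -> 0, (acb) -> 0.
Now take the inner product of this character with each irreducible chi from the table, <chi_3*chi_4, chi> = (1/12) sum_C |C| (chi_3*chi_4)(C) conj(chi(C)):
  <chi_3*chi_4, chi_1> = (1/12)[1*(3)*conj(1) + 3*(-1)*conj(1) + 4*(0)*conj(1) + 4*(0)*conj(1)]
      = (1/12)[(3) + (-3) + (0) + (0)] = 0/12 = 0
  <chi_3*chi_4, chi_2> = (1/12)[1*(3)*conj(1) + 3*(-1)*conj(1) + 4*(0)*conj(exp(2*I*pi/3)) + 4*(0)*conj(exp(-2*I*pi/3))]
      = (1/12)[(3) + (-3) + (0) + (0)] = 0/12 = 0
  <chi_3*chi_4, chi_3> = (1/12)[1*(3)*conj(1) + 3*(-1)*conj(1) + 4*(0)*conj(exp(-2*I*pi/3)) + 4*(0)*conj(exp(2*I*pi/3))]
      = (1/12)[(3) + (-3) + (0) + (0)] = 0/12 = 0
  <chi_3*chi_4, chi_4> = (1/12)[1*(3)*conj(3) + 3*(-1)*conj(-1) + 4*(0)*conj(0) + 4*(0)*conj(0)]
      = (1/12)[(9) + (3) + (0) + (0)] = 12/12 = 1
(Exp terms are combined using exp(i*s)*conj(exp(i*t)) = exp(i*(s-t)), and sums of them are collapsed using the identity that for every m > 1 the m distinct m-th roots of unity sum to 0, e.g. 1 + exp(2*I*pi/3) + exp(-2*I*pi/3) = 0.)
Hence the multiplicities are chi_4: 1. Dimension check: dim(chi_3)*dim(chi_4) = 1*3 = 3 and sum (mult * dim) = 1*3 = 3.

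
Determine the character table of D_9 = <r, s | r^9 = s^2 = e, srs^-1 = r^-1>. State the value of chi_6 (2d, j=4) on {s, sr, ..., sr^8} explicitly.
Conjugacy classes: {e} of size 1, {r^1, r^8} of size 2, {r^2, r^7} of size 2, {r^3, r^6} of size 2, {r^4, r^5} of size 2, {s, sr, ..., sr^8} of size 9.
Character table:
  irrep \ class              {e} (size 1)  {r^1, r^8} (size 2)  {r^2, r^7} (size 2)  {r^3, r^6} (size 2)  {r^4, r^5} (size 2)  {s, sr, ..., sr^8} (size 9)
  chi_1 (triv)               1             1                    1                    1                    1                    1                          
  chi_2 (sign: r->1, s->-1)  1             1                    1                    1                    1                    -1                         
  chi_3 (2d, j=1)            2             2*cos(2*pi/9)        2*cos(4*pi/9)        -1                   -2*cos(pi/9)         0                          
  chi_4 (2d, j=2)            2             2*cos(4*pi/9)        -2*cos(pi/9)         -1                   2*cos(2*pi/9)        0                          
  chi_5 (2d, j=3)            2             -1                   -1                   2                    -1                   0                          
  chi_6 (2d, j=4)            2             -2*cos(pi/9)         2*cos(2*pi/9)        -1                   2*cos(4*pi/9)        0                          

Spot check: chi_6 (2d, j=4) on {s, sr, ..., sr^8} = 0.

Working: D_9 has order 2*9 = 18 with 6 conjugacy classes, hence 6 irreducibles. Sum of squared dims 1 + 1 + 4 + 4 + 4 + 4 = 18 = |G|. Linear characters come from the abelianisation; the 2-dimensional irreps have character r^k -> 2*cos(2*pi*j*k/9), reflections -> 0.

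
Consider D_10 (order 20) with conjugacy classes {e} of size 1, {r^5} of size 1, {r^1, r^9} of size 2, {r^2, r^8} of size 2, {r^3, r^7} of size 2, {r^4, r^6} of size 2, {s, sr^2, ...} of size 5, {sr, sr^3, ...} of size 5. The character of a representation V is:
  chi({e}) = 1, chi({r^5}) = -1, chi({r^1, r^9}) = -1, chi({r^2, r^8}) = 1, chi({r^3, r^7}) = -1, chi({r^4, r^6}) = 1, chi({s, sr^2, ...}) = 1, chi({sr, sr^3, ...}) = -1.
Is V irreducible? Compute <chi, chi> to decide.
Irreducible: <chi, chi> = 1.

Reasoning: <chi, chi> = (1/|G|) sum_C |C| * |chi(C)|^2 = (1/20)[1*|1|^2 + 1*|-1|^2 + 2*|-1|^2 + 2*|1|^2 + 2*|-1|^2 + 2*|1|^2 + 5*|1|^2 + 5*|-1|^2]
  = (1/20)[(1) + (1) + (2) + (2) + (2) + (2) + (5) + (5)] = 20/20 = 1.
A character is irreducible iff <chi, chi> = 1, so this representation is irreducible.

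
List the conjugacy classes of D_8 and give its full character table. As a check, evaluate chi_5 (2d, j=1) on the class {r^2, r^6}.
Conjugacy classes: {e} of size 1, {r^4} of size 1, {r^1, r^7} of size 2, {r^2, r^6} of size 2, {r^3, r^5} of size 2, {s, sr^2, ...} of size 4, {sr, sr^3, ...} of size 4.
Character table:
  irrep \ class              {e} (size 1)  {r^4} (size 1)  {r^1, r^7} (size 2)  {r^2, r^6} (size 2)  {r^3, r^5} (size 2)  {s, sr^2, ...} (size 4)  {sr, sr^3, ...} (size 4)
  chi_1 (triv)               1             1               1                    1                    1                    1                        1                       
  chi_2 (sign: r->1, s->-1)  1             1               1                    1                    1                    -1                       -1                      
  chi_3 (r->-1, s->1)        1             1               -1                   1                    -1                   1                        -1                      
  chi_4 (r->-1, s->-1)       1             1               -1                   1                    -1                   -1                       1                       
  chi_5 (2d, j=1)            2             -2              sqrt(2)              0                    -sqrt(2)             0                        0                       
  chi_6 (2d, j=2)            2             2               0                    -2                   0                    0                        0                       
  chi_7 (2d, j=3)            2             -2              -sqrt(2)             0                    sqrt(2)              0                        0                       

Spot check: chi_5 (2d, j=1) on {r^2, r^6} = 0.

Working: D_8 has order 2*8 = 16 with 7 conjugacy classes, hence 7 irreducibles. Sum of squared dims 1 + 1 + 1 + 1 + 4 + 4 + 4 = 16 = |G|. Linear characters come from the abelianisation; the 2-dimensional irreps have character r^k -> 2*cos(2*pi*j*k/8), reflections -> 0.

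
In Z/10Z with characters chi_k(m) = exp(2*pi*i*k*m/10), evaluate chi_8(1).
chi_8(1) = zeta_10^8 = exp(-2*I*pi/5)

Why: chi_8(1) = zeta_10^(8*1) = zeta_10^8. Since zeta_10^10 = 1, this equals zeta_10^8 = exp(2*pi*i*8/10) = exp(-2*I*pi/5).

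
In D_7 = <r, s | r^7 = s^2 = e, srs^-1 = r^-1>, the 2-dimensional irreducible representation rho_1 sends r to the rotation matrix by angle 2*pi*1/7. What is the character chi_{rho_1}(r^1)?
chi_{rho_1}(r^1) = 2*cos(2*pi*1*1/7) = 2*cos(2*pi/7)

rho_1(r^1) is rotation by angle 2*pi*1*1/7, whose trace is 2*cos(2*pi*1*1/7) = 2*cos(2*pi/7).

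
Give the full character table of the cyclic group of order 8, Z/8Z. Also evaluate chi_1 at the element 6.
Character table of Z/8Z (irreps indexed chi_0,...,chi_7 with chi_k(m) = zeta_8^(k*m), zeta_8 = exp(2*pi*i/8)):
  irrep \ class  {0} (size 1)  {1} (size 1)    {2} (size 1)  {3} (size 1)    {4} (size 1)  {5} (size 1)    {6} (size 1)  {7} (size 1)  
  chi_0          1             1               1             1               1             1               1             1             
  chi_1          1             exp(I*pi/4)     I             exp(3*I*pi/4)   -1            exp(-3*I*pi/4)  -I            exp(-I*pi/4)  
  chi_2          1             I               -1            -I              1             I               -1            -I            
  chi_3          1             exp(3*I*pi/4)   -I            exp(I*pi/4)     -1            exp(-I*pi/4)    I             exp(-3*I*pi/4)
  chi_4          1             -1              1             -1              1             -1              1             -1            
  chi_5          1             exp(-3*I*pi/4)  I             exp(-I*pi/4)    -1            exp(I*pi/4)     -I            exp(3*I*pi/4) 
  chi_6          1             -I              -1            I               1             -I              -1            I             
  chi_7          1             exp(-I*pi/4)    -I            exp(-3*I*pi/4)  -1            exp(3*I*pi/4)   I             exp(I*pi/4)   

Spot check: chi_1(6) = zeta_8^(1*6) = zeta_8^6 = -I.

Details: Z/8Z is abelian, so all 8 irreducible complex representations are 1-dimensional. They are given by chi_k(m) = zeta_8^(k*m) for k = 0,...,7. Row orthogonality: sum_m chi_k(m) conj(chi_l(m)) = 8 * [k = l].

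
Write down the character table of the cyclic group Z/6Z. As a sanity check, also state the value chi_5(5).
Character table of Z/6Z (irreps indexed chi_0,...,chi_5 with chi_k(m) = zeta_6^(k*m), zeta_6 = exp(2*pi*i/6)):
  irrep \ class  {0} (size 1)  {1} (size 1)    {2} (size 1)    {3} (size 1)  {4} (size 1)    {5} (size 1)  
  chi_0          1             1               1               1             1               1             
  chi_1          1             exp(I*pi/3)     exp(2*I*pi/3)   -1            exp(-2*I*pi/3)  exp(-I*pi/3)  
  chi_2          1             exp(2*I*pi/3)   exp(-2*I*pi/3)  1             exp(2*I*pi/3)   exp(-2*I*pi/3)
  chi_3          1             -1              1               -1            1               -1            
  chi_4          1             exp(-2*I*pi/3)  exp(2*I*pi/3)   1             exp(-2*I*pi/3)  exp(2*I*pi/3) 
  chi_5          1             exp(-I*pi/3)    exp(-2*I*pi/3)  -1            exp(2*I*pi/3)   exp(I*pi/3)   

Spot check: chi_5(5) = zeta_6^(5*5) = zeta_6^25 = exp(I*pi/3).

Solution. Z/6Z is abelian, so all 6 irreducible complex representations are 1-dimensional. They are given by chi_k(m) = zeta_6^(k*m) for k = 0,...,5. Row orthogonality: sum_m chi_k(m) conj(chi_l(m)) = 6 * [k = l].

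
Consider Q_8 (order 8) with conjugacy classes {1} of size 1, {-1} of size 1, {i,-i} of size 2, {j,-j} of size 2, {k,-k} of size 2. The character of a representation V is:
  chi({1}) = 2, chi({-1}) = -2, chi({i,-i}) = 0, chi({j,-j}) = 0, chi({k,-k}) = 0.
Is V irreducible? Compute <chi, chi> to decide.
Irreducible: <chi, chi> = 1.

Argument: <chi, chi> = (1/|G|) sum_C |C| * |chi(C)|^2 = (1/8)[1*|2|^2 + 1*|-2|^2 + 2*|0|^2 + 2*|0|^2 + 2*|0|^2]
  = (1/8)[(4) + (4) + (0) + (0) + (0)] = 8/8 = 1.
A character is irreducible iff <chi, chi> = 1, so this representation is irreducible.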